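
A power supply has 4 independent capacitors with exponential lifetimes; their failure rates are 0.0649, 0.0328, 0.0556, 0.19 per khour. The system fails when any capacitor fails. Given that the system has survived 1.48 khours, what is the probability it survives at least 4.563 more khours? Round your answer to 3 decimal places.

0.209

Time to first failure ~ Exp(Σλ) with Σλ = 0.3433.
By memorylessness, P(T > 1.48+4.563 | T > 1.48) = P(T > 4.563) = e^(−0.3433·4.563) ≈ 0.209.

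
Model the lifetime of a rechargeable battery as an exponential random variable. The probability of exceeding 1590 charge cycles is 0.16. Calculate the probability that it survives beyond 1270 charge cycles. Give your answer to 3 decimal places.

e^(−λ·1590) = 0.16 ⇒ λ = −ln(0.16)/1590 = 0.00115257.
P(X > 1270) = e^(−0.00115257·1270) = e^(−1.4638) ≈ 0.231.

0.231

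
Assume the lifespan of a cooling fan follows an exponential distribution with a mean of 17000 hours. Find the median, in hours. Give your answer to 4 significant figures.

11780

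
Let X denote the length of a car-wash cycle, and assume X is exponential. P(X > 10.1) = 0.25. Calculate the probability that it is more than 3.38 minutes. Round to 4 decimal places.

e^(−λ·10.1) = 0.25 ⇒ λ = −ln(0.25)/10.1 = 0.137257.
P(X > 3.38) = e^(−0.137257·3.38) = e^(−0.46393) ≈ 0.6288.

0.6288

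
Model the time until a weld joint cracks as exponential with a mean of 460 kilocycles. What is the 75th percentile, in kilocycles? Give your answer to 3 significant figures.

The rate is λ = 1/460 = 0.00217391 per kilocycle.
Set 1 − e^(−λt) = 0.75, so t = −ln(0.25)/λ = 1.3863/0.00217391 ≈ 637.695 kilocycles.

638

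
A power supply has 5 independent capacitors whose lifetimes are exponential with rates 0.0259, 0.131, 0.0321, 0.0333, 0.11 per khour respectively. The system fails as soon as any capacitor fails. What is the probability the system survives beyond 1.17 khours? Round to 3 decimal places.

0.678

The time to first failure is exponential with rate Σλ = 0.0259 + 0.131 + 0.0321 + 0.0333 + 0.11 = 0.3323.
P(min > 1.17) = e^(−0.3323·1.17) = e^(−0.38879) ≈ 0.678.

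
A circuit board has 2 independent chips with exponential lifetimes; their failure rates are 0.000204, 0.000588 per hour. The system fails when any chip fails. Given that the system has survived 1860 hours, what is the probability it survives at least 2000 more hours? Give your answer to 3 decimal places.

0.205

Time to first failure ~ Exp(Σλ) with Σλ = 0.000792.
By memorylessness, P(T > 1860+2000 | T > 1860) = P(T > 2000) = e^(−0.000792·2000) ≈ 0.205.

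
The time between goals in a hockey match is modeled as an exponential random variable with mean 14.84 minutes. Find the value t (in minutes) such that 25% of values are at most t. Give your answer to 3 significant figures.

4.27

The rate is λ = 1/14.84 = 0.0673854 per minute.
Set 1 − e^(−λt) = 0.25, so t = −ln(0.75)/λ = 0.28768/0.0673854 ≈ 4.2692 minutes.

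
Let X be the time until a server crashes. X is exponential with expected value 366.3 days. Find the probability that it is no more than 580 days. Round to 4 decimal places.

0.7947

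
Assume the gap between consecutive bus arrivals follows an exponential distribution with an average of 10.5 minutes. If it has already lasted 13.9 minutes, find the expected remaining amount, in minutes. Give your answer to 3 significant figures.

The rate is λ = 1/10.5 = 0.0952381 per minute.
By memorylessness, the remaining amount past any threshold is again Exp(λ) with mean 1/λ = 10.5 minutes.

10.5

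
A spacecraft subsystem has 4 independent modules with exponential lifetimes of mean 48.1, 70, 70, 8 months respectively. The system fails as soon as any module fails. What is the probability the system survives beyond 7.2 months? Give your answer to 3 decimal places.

0.285

The first failure time is exponential with rate Σλ_i = 1/48.1 + 1/70 + 1/70 + 1/8 = 0.174361 per month.
P(min > 7.2) = e^(−0.174361·7.2) = e^(−1.2554) ≈ 0.285.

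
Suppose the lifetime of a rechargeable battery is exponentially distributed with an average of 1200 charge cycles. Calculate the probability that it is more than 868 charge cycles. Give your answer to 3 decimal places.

0.485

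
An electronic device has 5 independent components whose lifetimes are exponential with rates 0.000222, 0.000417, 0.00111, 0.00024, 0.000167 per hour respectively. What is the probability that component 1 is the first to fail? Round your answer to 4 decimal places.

0.1030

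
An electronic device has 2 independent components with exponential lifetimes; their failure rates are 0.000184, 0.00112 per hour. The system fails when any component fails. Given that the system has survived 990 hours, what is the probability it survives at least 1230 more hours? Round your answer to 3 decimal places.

Time to first failure ~ Exp(Σλ) with Σλ = 0.001304.
By memorylessness, P(T > 990+1230 | T > 990) = P(T > 1230) = e^(−0.001304·1230) ≈ 0.201.

0.201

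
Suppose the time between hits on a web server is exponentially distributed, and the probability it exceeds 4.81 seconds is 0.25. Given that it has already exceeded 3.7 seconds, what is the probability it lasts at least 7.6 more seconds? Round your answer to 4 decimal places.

0.1119

From e^(−λ·4.81) = 0.25, λ = −ln(0.25)/4.81 = 0.288211.
Memoryless: P(X > 3.7+7.6 | X > 3.7) = P(X > 7.6) = e^(−0.288211·7.6) ≈ 0.1119.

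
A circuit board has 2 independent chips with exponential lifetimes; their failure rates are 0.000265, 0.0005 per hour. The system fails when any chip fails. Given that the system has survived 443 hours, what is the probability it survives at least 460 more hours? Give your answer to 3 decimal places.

0.703

Time to first failure ~ Exp(Σλ) with Σλ = 0.000765.
By memorylessness, P(T > 443+460 | T > 443) = P(T > 460) = e^(−0.000765·460) ≈ 0.703.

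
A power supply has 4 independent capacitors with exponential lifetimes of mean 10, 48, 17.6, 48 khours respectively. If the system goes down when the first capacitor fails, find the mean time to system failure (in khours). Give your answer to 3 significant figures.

The first failure time is exponential with rate Σλ_i = 1/10 + 1/48 + 1/17.6 + 1/48 = 0.198485 per khour.
E[min] = 1/Σλ = 1/0.198485 = 5.03817 khours.

5.04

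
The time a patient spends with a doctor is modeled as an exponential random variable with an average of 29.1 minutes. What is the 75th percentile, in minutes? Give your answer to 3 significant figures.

40.3

The rate is λ = 1/29.1 = 0.0343643 per minute.
Set 1 − e^(−λt) = 0.75, so t = −ln(0.25)/λ = 1.3863/0.0343643 ≈ 40.3412 minutes.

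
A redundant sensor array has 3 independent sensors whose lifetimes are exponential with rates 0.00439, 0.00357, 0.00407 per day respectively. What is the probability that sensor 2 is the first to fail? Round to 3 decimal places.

0.297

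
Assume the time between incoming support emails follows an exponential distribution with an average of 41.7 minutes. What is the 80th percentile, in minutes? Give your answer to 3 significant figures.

The rate is λ = 1/41.7 = 0.0239808 per minute.
Set 1 − e^(−λt) = 0.8, so t = −ln(0.2)/λ = 1.6094/0.0239808 ≈ 67.1136 minutes.

67.1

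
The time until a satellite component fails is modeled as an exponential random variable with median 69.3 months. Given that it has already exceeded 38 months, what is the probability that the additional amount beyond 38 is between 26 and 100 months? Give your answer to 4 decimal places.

For an exponential, median = ln(2)/λ, so λ = ln 2 / 69.3 = 0.0100021 per month.
Memoryless: the residual past 38 is again Exp(λ).
P(26 < residual < 100) = e^(−λ·26) − e^(−λ·100) = 0.77101 − 0.36780 ≈ 0.4032.

0.4032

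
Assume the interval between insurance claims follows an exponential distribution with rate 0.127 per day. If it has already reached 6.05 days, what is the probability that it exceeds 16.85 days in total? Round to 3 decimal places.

0.254

P(X > s+t | X > s) = e^(−λ(s+t))/e^(−λs) = e^(−λt), independent of s = 6.05.
P(X > 10.8) = e^(−1.3716) ≈ 0.254.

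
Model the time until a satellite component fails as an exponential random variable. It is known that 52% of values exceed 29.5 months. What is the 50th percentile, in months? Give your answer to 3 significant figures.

e^(−λ·29.5) = 0.52 ⇒ λ = −ln(0.52)/29.5 = 0.022167.
50th percentile: 1 − e^(−λt) = 0.5, t = −ln(0.5)/λ = 31.2693 months.

31.3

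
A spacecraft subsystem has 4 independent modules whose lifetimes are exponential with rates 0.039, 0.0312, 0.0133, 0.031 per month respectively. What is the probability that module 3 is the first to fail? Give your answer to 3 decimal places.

0.116

The time to first failure is exponential with rate Σλ = 0.039 + 0.0312 + 0.0133 + 0.031 = 0.1145.
P(module 3 first) = λ_3/Σλ = 0.0133/0.1145 ≈ 0.116.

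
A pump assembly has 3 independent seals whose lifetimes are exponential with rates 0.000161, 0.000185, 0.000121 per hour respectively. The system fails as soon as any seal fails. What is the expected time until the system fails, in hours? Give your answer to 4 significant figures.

The time to first failure is exponential with rate Σλ = 0.000161 + 0.000185 + 0.000121 = 0.000467.
E[min] = 1/Σλ = 1/0.000467 = 2141.33 hours.

2141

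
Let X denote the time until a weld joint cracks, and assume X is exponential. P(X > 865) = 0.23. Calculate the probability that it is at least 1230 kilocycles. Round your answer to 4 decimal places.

0.1237

e^(−λ·865) = 0.23 ⇒ λ = −ln(0.23)/865 = 0.00169905.
P(X > 1230) = e^(−0.00169905·1230) = e^(−2.0898) ≈ 0.1237.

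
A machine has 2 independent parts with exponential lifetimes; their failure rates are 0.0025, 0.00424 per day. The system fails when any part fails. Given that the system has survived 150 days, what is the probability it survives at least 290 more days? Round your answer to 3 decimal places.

Time to first failure ~ Exp(Σλ) with Σλ = 0.00674.
By memorylessness, P(T > 150+290 | T > 150) = P(T > 290) = e^(−0.00674·290) ≈ 0.142.

0.142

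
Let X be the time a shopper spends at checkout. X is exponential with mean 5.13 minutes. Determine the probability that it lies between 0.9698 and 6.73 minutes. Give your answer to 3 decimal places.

0.558

The rate is λ = 1/5.13 = 0.194932 per minute.
P(0.9698 < X < 6.73) = e^(−λ·0.9698) − e^(−λ·6.73) = 0.82775 − 0.26931 ≈ 0.558.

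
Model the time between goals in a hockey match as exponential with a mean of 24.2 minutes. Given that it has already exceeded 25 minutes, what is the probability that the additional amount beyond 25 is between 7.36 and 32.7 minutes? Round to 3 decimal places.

0.479

The rate is λ = 1/24.2 = 0.0413223 per minute.
Memoryless: the residual past 25 is again Exp(λ).
P(7.36 < residual < 32.7) = e^(−λ·7.36) − e^(−λ·32.7) = 0.73776 − 0.25892 ≈ 0.479.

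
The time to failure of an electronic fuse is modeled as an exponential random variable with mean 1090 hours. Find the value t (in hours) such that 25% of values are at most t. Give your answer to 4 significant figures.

The rate is λ = 1/1090 = 0.000917431 per hour.
Set 1 − e^(−λt) = 0.25, so t = −ln(0.75)/λ = 0.28768/0.000917431 ≈ 313.573 hours.

313.6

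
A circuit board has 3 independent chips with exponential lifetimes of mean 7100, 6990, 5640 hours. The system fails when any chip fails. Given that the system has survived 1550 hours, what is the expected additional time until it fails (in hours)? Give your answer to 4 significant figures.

2168

First-failure rate Σλ = 1/7100 + 1/6990 + 1/5640 = 0.000461212.
By memorylessness the expected residual is 1/Σλ = 2168.2 hours, regardless of the 1550 already elapsed.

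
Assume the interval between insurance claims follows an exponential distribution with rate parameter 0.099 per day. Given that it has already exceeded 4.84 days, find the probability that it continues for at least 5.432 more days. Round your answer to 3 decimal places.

The exponential is memoryless, so the remaining time is again Exp(λ): the condition X > 4.84 is irrelevant.
P(X > 5.432) = e^(−0.53777) ≈ 0.584.

0.584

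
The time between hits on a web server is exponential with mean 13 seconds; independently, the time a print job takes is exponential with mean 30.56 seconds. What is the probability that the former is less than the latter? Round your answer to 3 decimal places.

λ_1 = 1/13 = 0.0769231, λ_2 = 1/30.56 = 0.0327225.
For independent exponentials, P(the former < the latter) = λ_1/(λ_1+λ_2) = 0.0769231/0.109646 ≈ 0.702.

0.702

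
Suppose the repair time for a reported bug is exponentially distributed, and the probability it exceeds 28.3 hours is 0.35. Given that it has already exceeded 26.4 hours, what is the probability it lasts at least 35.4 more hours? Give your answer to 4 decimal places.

0.2690

From e^(−λ·28.3) = 0.35, λ = −ln(0.35)/28.3 = 0.0370962.
Memoryless: P(X > 26.4+35.4 | X > 26.4) = P(X > 35.4) = e^(−0.0370962·35.4) ≈ 0.2690.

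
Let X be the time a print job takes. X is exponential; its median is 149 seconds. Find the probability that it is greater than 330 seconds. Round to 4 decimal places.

0.2154

For an exponential, median = ln(2)/λ, so λ = ln 2 / 149 = 0.00465199 per second.
P(X > 330) = e^(−λ·330) = e^(−1.5352) ≈ 0.2154.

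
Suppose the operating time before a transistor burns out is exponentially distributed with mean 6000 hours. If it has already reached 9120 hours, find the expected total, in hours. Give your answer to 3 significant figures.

The rate is λ = 1/6000 = 0.000166667 per hour.
By memorylessness, E[X | X > 9120] = 9120 + 1/λ = 9120 + 6000 = 15120 hours.

15100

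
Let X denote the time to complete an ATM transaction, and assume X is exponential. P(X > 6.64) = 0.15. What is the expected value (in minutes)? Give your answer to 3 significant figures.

3.50

e^(−λ·6.64) = 0.15 ⇒ λ = −ln(0.15)/6.64 = 0.285711.
Mean = 1/λ = 3.50004 minutes.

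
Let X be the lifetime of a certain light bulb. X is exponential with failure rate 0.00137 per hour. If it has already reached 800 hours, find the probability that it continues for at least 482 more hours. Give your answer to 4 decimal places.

0.5167

By the memoryless property, P(X > 800+482 | X > 800) = P(X > 482).
P(X > 482) = e^(−0.66034) ≈ 0.5167.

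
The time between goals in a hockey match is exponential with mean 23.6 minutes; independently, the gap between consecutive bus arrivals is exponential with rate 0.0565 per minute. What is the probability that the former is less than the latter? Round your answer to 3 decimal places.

λ_1 = 1/23.6 = 0.0423729, λ_2 = 0.0565.
For independent exponentials, P(the former < the latter) = λ_1/(λ_1+λ_2) = 0.0423729/0.0988729 ≈ 0.429.

0.429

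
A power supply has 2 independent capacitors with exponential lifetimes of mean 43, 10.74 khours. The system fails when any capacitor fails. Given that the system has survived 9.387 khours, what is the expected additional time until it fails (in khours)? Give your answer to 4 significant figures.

8.594

First-failure rate Σλ = 1/43 + 1/10.74 = 0.116366.
By memorylessness the expected residual is 1/Σλ = 8.5936 khours, regardless of the 9.387 already elapsed.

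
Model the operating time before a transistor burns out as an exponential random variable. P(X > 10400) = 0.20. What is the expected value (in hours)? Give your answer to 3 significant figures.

6460

e^(−λ·10400) = 0.20 ⇒ λ = −ln(0.20)/10400 = 0.000154754.
Mean = 1/λ = 6461.88 hours.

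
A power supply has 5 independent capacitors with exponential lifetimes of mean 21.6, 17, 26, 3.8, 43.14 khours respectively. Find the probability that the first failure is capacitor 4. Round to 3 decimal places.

Rates: λ_i = 1/mean_i → 0.0462963, 0.0588235, 0.0384615, 0.263158, 0.0231803; Σλ = 0.42992.
P(capacitor 4 first) = λ_4/Σλ = 0.263158/0.42992 ≈ 0.612.

0.612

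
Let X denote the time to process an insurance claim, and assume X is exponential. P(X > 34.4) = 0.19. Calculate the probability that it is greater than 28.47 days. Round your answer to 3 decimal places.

0.253

e^(−λ·34.4) = 0.19 ⇒ λ = −ln(0.19)/34.4 = 0.0482771.
P(X > 28.47) = e^(−0.0482771·28.47) = e^(−1.3744) ≈ 0.253.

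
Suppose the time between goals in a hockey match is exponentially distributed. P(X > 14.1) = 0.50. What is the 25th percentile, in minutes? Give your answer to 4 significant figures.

e^(−λ·14.1) = 0.50 ⇒ λ = −ln(0.50)/14.1 = 0.0491594.
25th percentile: 1 − e^(−λt) = 0.25, t = −ln(0.75)/λ = 5.85203 minutes.

5.852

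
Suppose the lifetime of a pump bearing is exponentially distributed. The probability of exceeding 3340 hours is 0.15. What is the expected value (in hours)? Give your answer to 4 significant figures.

e^(−λ·3340) = 0.15 ⇒ λ = −ln(0.15)/3340 = 0.000568.
Mean = 1/λ = 1760.56 hours.

1761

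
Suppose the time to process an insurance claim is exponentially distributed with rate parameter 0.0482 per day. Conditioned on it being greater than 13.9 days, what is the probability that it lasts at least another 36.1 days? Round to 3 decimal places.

0.176

The exponential is memoryless, so the remaining time is again Exp(λ): the condition X > 13.9 is irrelevant.
P(X > 36.1) = e^(−1.74) ≈ 0.176.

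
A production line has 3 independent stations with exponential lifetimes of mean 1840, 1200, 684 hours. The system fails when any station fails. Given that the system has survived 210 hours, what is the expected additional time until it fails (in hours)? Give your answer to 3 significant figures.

352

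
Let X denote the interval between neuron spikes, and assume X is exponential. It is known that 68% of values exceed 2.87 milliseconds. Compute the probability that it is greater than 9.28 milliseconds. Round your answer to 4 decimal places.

e^(−λ·2.87) = 0.68 ⇒ λ = −ln(0.68)/2.87 = 0.134377.
P(X > 9.28) = e^(−0.134377·9.28) = e^(−1.247) ≈ 0.2874.

0.2874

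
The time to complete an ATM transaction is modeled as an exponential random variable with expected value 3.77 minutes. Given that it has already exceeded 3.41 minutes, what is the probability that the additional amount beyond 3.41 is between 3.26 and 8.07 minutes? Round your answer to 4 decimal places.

The rate is λ = 1/3.77 = 0.265252 per minute.
Memoryless: the residual past 3.41 is again Exp(λ).
P(3.26 < residual < 8.07) = e^(−λ·3.26) − e^(−λ·8.07) = 0.42117 − 0.11759 ≈ 0.3036.

0.3036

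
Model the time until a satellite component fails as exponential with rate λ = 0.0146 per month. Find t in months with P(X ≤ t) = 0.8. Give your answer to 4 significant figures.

110.2

Set 1 − e^(−λt) = 0.8, so t = −ln(0.2)/λ = 1.6094/0.0146 ≈ 110.235 months.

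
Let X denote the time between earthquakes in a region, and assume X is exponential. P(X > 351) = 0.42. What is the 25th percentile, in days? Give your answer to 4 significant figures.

e^(−λ·351) = 0.42 ⇒ λ = −ln(0.42)/351 = 0.00247151.
25th percentile: 1 − e^(−λt) = 0.25, t = −ln(0.75)/λ = 116.399 days.

116.4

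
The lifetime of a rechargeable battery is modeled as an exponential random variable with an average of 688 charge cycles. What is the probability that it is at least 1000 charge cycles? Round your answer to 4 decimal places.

The rate is λ = 1/688 = 0.00145349 per charge cycle.
P(X > 1000) = e^(−λ·1000) = e^(−1.4535) ≈ 0.2338.

0.2338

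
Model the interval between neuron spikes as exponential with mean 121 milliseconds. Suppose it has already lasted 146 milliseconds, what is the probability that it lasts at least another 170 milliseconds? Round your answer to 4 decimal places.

0.2454

The rate is λ = 1/121 = 0.00826446 per millisecond.
The exponential is memoryless, so the remaining time is again Exp(λ): the condition X > 146 is irrelevant.
P(X > 170) = e^(−1.405) ≈ 0.2454.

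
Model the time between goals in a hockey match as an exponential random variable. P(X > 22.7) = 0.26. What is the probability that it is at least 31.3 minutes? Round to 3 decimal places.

0.156

e^(−λ·22.7) = 0.26 ⇒ λ = −ln(0.26)/22.7 = 0.0593425.
P(X > 31.3) = e^(−0.0593425·31.3) = e^(−1.8574) ≈ 0.156.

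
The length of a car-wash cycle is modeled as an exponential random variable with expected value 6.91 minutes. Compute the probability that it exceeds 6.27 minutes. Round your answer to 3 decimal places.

The rate is λ = 1/6.91 = 0.144718 per minute.
P(X > 6.27) = e^(−λ·6.27) = e^(−0.90738) ≈ 0.404.

0.404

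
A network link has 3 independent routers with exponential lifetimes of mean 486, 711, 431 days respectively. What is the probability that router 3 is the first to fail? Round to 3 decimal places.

0.401

Rates: λ_i = 1/mean_i → 0.00205761, 0.00140647, 0.00232019; Σλ = 0.00578427.
P(router 3 first) = λ_3/Σλ = 0.00232019/0.00578427 ≈ 0.401.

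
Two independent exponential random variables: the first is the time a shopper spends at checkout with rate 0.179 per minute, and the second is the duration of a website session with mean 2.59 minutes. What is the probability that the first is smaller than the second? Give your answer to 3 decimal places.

0.317

λ_1 = 0.179, λ_2 = 1/2.59 = 0.3861.
For independent exponentials, P(the first < the second) = λ_1/(λ_1+λ_2) = 0.179/0.5651 ≈ 0.317.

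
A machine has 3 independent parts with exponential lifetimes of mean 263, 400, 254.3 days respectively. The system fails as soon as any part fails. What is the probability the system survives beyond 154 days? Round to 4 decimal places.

The first failure time is exponential with rate Σλ_i = 1/263 + 1/400 + 1/254.3 = 0.0102346 per day.
P(min > 154) = e^(−0.0102346·154) = e^(−1.5761) ≈ 0.2068.

0.2068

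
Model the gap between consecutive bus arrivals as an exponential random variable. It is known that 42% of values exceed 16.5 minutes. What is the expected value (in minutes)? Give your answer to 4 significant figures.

19.02

e^(−λ·16.5) = 0.42 ⇒ λ = −ln(0.42)/16.5 = 0.0525758.
Mean = 1/λ = 19.0202 minutes.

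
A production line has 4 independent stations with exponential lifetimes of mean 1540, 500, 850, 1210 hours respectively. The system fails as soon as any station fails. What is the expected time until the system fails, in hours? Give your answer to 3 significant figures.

215

The first failure time is exponential with rate Σλ_i = 1/1540 + 1/500 + 1/850 + 1/1210 = 0.00465227 per hour.
E[min] = 1/Σλ = 1/0.00465227 = 214.949 hours.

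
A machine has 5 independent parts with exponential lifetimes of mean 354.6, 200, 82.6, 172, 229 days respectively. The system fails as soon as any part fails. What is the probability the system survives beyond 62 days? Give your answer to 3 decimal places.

0.155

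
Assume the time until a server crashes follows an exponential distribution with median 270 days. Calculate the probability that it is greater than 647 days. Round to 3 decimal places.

0.190

For an exponential, median = ln(2)/λ, so λ = ln 2 / 270 = 0.00256721 per day.
P(X > 647) = e^(−λ·647) = e^(−1.661) ≈ 0.190.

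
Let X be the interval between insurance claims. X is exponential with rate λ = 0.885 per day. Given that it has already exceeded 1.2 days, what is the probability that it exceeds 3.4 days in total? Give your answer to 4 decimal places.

0.1427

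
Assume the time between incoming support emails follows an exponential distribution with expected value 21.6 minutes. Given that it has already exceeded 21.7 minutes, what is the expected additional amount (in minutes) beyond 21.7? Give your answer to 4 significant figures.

The rate is λ = 1/21.6 = 0.0462963 per minute.
By memorylessness, the remaining amount past any threshold is again Exp(λ) with mean 1/λ = 21.6 minutes.

21.60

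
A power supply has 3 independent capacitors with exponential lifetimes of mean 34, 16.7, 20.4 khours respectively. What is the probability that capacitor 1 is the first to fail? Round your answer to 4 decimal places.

0.2126

Rates: λ_i = 1/mean_i → 0.0294118, 0.0598802, 0.0490196; Σλ = 0.138312.
P(capacitor 1 first) = λ_1/Σλ = 0.0294118/0.138312 ≈ 0.2126.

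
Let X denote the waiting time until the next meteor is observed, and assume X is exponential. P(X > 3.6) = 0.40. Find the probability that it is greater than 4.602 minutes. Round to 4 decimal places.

e^(−λ·3.6) = 0.40 ⇒ λ = −ln(0.40)/3.6 = 0.254525.
P(X > 4.602) = e^(−0.254525·4.602) = e^(−1.1713) ≈ 0.3100.

0.3100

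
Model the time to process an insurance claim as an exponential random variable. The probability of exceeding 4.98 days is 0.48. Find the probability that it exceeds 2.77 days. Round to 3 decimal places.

e^(−λ·4.98) = 0.48 ⇒ λ = −ln(0.48)/4.98 = 0.147383.
P(X > 2.77) = e^(−0.147383·2.77) = e^(−0.40825) ≈ 0.665.

0.665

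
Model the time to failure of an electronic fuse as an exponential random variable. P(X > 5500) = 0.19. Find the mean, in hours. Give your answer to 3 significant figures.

3310

e^(−λ·5500) = 0.19 ⇒ λ = −ln(0.19)/5500 = 0.000301951.
Mean = 1/λ = 3311.79 hours.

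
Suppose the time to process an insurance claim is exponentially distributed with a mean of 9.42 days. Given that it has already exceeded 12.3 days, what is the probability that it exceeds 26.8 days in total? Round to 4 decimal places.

0.2145

The rate is λ = 1/9.42 = 0.106157 per day.
The exponential is memoryless, so the remaining time is again Exp(λ): the condition X > 12.3 is irrelevant.
P(X > 14.5) = e^(−1.5393) ≈ 0.2145.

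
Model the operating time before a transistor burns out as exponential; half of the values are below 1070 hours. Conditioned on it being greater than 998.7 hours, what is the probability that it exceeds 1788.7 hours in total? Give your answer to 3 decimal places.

For an exponential, median = ln(2)/λ, so λ = ln 2 / 1070 = 0.000647801 per hour.
P(X > s+t | X > s) = e^(−λ(s+t))/e^(−λs) = e^(−λt), independent of s = 998.7.
P(X > 790) = e^(−0.51176) ≈ 0.599.

0.599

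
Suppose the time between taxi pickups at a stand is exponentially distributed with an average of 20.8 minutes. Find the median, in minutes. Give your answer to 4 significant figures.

14.42

The rate is λ = 1/20.8 = 0.0480769 per minute.
Set 1 − e^(−λt) = 0.5, so t = −ln(0.5)/λ = 0.69315/0.0480769 ≈ 14.4175 minutes.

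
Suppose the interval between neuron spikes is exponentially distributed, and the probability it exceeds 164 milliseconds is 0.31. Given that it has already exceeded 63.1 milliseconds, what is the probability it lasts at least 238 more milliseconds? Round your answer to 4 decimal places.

0.1827

From e^(−λ·164) = 0.31, λ = −ln(0.31)/164 = 0.00714136.
Memoryless: P(X > 63.1+238 | X > 63.1) = P(X > 238) = e^(−0.00714136·238) ≈ 0.1827.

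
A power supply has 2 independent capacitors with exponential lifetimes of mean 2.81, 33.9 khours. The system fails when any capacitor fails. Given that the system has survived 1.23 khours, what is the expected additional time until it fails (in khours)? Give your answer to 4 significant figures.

2.595

First-failure rate Σλ = 1/2.81 + 1/33.9 = 0.38537.
By memorylessness the expected residual is 1/Σλ = 2.59491 khours, regardless of the 1.23 already elapsed.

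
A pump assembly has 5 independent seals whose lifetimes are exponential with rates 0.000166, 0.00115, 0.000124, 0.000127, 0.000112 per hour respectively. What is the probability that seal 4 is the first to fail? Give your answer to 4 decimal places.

The time to first failure is exponential with rate Σλ = 0.000166 + 0.00115 + 0.000124 + 0.000127 + 0.000112 = 0.001679.
P(seal 4 first) = λ_4/Σλ = 0.000127/0.001679 ≈ 0.0756.

0.0756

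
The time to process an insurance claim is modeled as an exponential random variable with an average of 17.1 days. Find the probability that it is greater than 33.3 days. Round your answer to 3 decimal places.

The rate is λ = 1/17.1 = 0.0584795 per day.
P(X > 33.3) = e^(−λ·33.3) = e^(−1.9474) ≈ 0.143.

0.143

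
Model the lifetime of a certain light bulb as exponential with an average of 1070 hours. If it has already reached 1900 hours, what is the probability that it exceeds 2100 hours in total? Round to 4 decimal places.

The rate is λ = 1/1070 = 0.000934579 per hour.
The exponential is memoryless, so the remaining time is again Exp(λ): the condition X > 1900 is irrelevant.
P(X > 200) = e^(−0.18692) ≈ 0.8295.

0.8295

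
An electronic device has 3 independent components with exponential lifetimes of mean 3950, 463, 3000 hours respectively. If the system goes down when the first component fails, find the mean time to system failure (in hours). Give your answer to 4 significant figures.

The first failure time is exponential with rate Σλ_i = 1/3950 + 1/463 + 1/3000 = 0.00274633 per hour.
E[min] = 1/Σλ = 1/0.00274633 = 364.123 hours.

364.1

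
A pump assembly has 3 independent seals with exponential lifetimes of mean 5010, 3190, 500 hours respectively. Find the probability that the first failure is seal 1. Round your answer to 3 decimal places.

Rates: λ_i = 1/mean_i → 0.000199601, 0.00031348, 0.002; Σλ = 0.00251308.
P(seal 1 first) = λ_1/Σλ = 0.000199601/0.00251308 ≈ 0.079.

0.079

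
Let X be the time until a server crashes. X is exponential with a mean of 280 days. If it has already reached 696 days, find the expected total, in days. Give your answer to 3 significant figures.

976

The rate is λ = 1/280 = 0.00357143 per day.
By memorylessness, E[X | X > 696] = 696 + 1/λ = 696 + 280 = 976 days.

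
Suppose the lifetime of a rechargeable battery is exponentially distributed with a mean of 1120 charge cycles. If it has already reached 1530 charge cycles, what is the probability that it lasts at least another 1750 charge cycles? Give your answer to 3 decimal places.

0.210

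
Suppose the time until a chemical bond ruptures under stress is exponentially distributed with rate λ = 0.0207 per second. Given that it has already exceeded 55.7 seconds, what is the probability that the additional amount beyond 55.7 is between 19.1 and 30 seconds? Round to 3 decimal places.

Memoryless: the residual past 55.7 is again Exp(λ).
P(19.1 < residual < 30) = e^(−λ·19.1) − e^(−λ·30) = 0.67343 − 0.53741 ≈ 0.136.

0.136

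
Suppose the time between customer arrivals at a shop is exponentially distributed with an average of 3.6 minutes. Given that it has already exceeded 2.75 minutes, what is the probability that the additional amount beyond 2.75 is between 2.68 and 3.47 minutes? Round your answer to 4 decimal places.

The rate is λ = 1/3.6 = 0.277778 per minute.
Memoryless: the residual past 2.75 is again Exp(λ).
P(2.68 < residual < 3.47) = e^(−λ·2.68) − e^(−λ·3.47) = 0.47500 − 0.38141 ≈ 0.0936.

0.0936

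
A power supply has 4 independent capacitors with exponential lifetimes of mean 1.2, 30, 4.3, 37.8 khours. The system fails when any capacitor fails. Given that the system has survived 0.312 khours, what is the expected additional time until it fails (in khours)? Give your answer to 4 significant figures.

0.8884

First-failure rate Σλ = 1/1.2 + 1/30 + 1/4.3 + 1/37.8 = 1.12568.
By memorylessness the expected residual is 1/Σλ = 0.888352 khours, regardless of the 0.312 already elapsed.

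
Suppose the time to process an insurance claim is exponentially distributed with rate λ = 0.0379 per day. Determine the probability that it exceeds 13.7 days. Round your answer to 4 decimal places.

0.5950

P(X > 13.7) = e^(−λ·13.7) = e^(−0.51923) ≈ 0.5950.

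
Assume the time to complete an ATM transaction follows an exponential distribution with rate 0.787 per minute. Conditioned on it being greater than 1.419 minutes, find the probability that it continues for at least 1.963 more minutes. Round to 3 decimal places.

The exponential is memoryless, so the remaining time is again Exp(λ): the condition X > 1.419 is irrelevant.
P(X > 1.963) = e^(−1.5449) ≈ 0.213.

0.213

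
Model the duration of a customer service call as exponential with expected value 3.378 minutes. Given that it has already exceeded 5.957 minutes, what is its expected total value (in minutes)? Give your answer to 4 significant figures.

9.335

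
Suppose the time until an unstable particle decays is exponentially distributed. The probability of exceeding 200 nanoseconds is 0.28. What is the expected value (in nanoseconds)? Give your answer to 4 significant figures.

157.1

e^(−λ·200) = 0.28 ⇒ λ = −ln(0.28)/200 = 0.00636483.
Mean = 1/λ = 157.113 nanoseconds.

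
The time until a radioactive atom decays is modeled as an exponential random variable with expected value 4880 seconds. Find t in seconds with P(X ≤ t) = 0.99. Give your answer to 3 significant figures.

The rate is λ = 1/4880 = 0.000204918 per second.
Set 1 − e^(−λt) = 0.99, so t = −ln(0.01)/λ = 4.6052/0.000204918 ≈ 22473.2 seconds.

22500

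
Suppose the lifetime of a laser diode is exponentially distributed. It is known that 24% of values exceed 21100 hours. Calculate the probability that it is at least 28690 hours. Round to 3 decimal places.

e^(−λ·21100) = 0.24 ⇒ λ = −ln(0.24)/21100 = 0.0000676358.
P(X > 28690) = e^(−0.0000676358·28690) = e^(−1.9405) ≈ 0.144.

0.144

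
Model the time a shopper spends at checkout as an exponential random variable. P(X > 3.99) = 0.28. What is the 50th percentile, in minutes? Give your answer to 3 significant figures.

2.17

e^(−λ·3.99) = 0.28 ⇒ λ = −ln(0.28)/3.99 = 0.319039.
50th percentile: 1 − e^(−λt) = 0.5, t = −ln(0.5)/λ = 2.17261 minutes.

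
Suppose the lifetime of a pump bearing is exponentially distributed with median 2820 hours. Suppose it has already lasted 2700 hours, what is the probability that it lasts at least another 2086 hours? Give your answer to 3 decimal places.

0.599

For an exponential, median = ln(2)/λ, so λ = ln 2 / 2820 = 0.000245797 per hour.
By the memoryless property, P(X > 2700+2086 | X > 2700) = P(X > 2086).
P(X > 2086) = e^(−0.51273) ≈ 0.599.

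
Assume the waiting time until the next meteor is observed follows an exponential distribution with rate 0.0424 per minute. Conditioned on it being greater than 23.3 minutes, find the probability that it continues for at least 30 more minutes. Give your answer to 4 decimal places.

0.2803

P(X > s+t | X > s) = e^(−λ(s+t))/e^(−λs) = e^(−λt), independent of s = 23.3.
P(X > 30) = e^(−1.272) ≈ 0.2803.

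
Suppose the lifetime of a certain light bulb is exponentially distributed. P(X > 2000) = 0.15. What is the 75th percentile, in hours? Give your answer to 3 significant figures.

e^(−λ·2000) = 0.15 ⇒ λ = −ln(0.15)/2000 = 0.00094856.
75th percentile: 1 − e^(−λt) = 0.75, t = −ln(0.25)/λ = 1461.47 hours.

1460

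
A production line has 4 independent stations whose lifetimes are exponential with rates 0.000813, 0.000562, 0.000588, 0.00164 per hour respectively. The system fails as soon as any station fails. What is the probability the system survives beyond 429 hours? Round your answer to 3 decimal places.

The time to first failure is exponential with rate Σλ = 0.000813 + 0.000562 + 0.000588 + 0.00164 = 0.003603.
P(min > 429) = e^(−0.003603·429) = e^(−1.5457) ≈ 0.213.

0.213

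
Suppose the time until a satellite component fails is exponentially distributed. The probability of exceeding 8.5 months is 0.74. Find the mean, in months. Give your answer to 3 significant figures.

28.2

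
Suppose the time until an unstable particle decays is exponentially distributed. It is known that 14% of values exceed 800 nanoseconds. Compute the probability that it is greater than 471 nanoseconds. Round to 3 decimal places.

e^(−λ·800) = 0.14 ⇒ λ = −ln(0.14)/800 = 0.00245764.
P(X > 471) = e^(−0.00245764·471) = e^(−1.1575) ≈ 0.314.

0.314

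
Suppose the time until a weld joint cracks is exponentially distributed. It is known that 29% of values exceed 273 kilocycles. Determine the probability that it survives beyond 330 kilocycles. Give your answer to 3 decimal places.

0.224

e^(−λ·273) = 0.29 ⇒ λ = −ln(0.29)/273 = 0.00453434.
P(X > 330) = e^(−0.00453434·330) = e^(−1.4963) ≈ 0.224.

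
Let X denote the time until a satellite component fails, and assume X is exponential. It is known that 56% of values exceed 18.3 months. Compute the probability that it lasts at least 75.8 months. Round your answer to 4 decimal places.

e^(−λ·18.3) = 0.56 ⇒ λ = −ln(0.56)/18.3 = 0.0316841.
P(X > 75.8) = e^(−0.0316841·75.8) = e^(−2.4017) ≈ 0.0906.

0.0906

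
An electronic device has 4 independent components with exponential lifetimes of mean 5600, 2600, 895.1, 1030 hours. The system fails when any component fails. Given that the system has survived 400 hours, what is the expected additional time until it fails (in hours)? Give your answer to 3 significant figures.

First-failure rate Σλ = 1/5600 + 1/2600 + 1/895.1 + 1/1030 = 0.00265125.
By memorylessness the expected residual is 1/Σλ = 377.18 hours, regardless of the 400 already elapsed.

377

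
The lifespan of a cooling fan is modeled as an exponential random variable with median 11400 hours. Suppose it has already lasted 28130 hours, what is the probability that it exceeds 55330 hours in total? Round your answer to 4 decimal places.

0.1913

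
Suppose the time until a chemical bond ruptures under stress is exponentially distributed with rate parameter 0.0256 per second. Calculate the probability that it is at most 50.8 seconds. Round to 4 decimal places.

0.7276

P(X ≤ 50.8) = 1 − e^(−λ·50.8) = 1 − e^(−1.3005) ≈ 0.7276.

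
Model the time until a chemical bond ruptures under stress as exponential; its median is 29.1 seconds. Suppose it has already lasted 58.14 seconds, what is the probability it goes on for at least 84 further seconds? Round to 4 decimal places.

For an exponential, median = ln(2)/λ, so λ = ln 2 / 29.1 = 0.0238195 per second.
By the memoryless property, P(X > 58.14+84 | X > 58.14) = P(X > 84).
P(X > 84) = e^(−2.0008) ≈ 0.1352.

0.1352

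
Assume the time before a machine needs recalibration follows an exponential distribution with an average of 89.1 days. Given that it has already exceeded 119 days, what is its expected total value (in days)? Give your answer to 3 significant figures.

208

The rate is λ = 1/89.1 = 0.0112233 per day.
By memorylessness, E[X | X > 119] = 119 + 1/λ = 119 + 89.1 = 208.1 days.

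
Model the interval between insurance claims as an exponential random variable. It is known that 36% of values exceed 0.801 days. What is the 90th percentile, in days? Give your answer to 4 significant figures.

1.805

e^(−λ·0.801) = 0.36 ⇒ λ = −ln(0.36)/0.801 = 1.27547.
90th percentile: 1 − e^(−λt) = 0.9, t = −ln(0.1)/λ = 1.80528 days.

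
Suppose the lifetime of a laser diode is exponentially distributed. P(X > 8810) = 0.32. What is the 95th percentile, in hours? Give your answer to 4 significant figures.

e^(−λ·8810) = 0.32 ⇒ λ = −ln(0.32)/8810 = 0.000129334.
95th percentile: 1 − e^(−λt) = 0.95, t = −ln(0.05)/λ = 23162.7 hours.

23160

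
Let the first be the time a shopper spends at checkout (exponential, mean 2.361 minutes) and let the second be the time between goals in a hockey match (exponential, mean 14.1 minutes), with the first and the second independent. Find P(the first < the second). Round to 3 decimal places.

λ_1 = 1/2.361 = 0.423549, λ_2 = 1/14.1 = 0.070922.
For independent exponentials, P(the first < the second) = λ_1/(λ_1+λ_2) = 0.423549/0.494471 ≈ 0.857.

0.857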